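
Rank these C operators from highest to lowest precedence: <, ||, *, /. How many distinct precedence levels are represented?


Looking up precedence for each operator:
  < -> precedence 4
  || -> precedence 1
  * -> precedence 6
  / -> precedence 6
Sorted highest to lowest: *, /, <, ||
Distinct precedence values: [6, 4, 1]
Number of distinct levels: 3

3


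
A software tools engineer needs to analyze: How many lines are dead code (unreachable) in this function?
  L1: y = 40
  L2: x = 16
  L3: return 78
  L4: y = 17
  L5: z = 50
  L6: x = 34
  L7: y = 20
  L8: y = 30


Analyzing control flow:
  L1: reachable (before return)
  L2: reachable (before return)
  L3: reachable (return statement)
  L4: DEAD (after return at L3)
  L5: DEAD (after return at L3)
  L6: DEAD (after return at L3)
  L7: DEAD (after return at L3)
  L8: DEAD (after return at L3)
Return at L3, total lines = 8
Dead lines: L4 through L8
Count: 5

5


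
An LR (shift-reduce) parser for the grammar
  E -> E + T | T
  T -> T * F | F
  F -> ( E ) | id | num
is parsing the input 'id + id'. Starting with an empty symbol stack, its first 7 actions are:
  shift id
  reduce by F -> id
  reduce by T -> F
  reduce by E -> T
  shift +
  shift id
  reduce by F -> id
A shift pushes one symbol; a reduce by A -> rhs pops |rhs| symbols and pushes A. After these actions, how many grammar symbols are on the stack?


Tracking the symbol stack through each action:
  Action 1: shift 'id' : push -> stack = [id] (size 1)
  Action 2: reduce by F -> id : pop 1, push F -> stack = [F] (size 1)
  Action 3: reduce by T -> F : pop 1, push T -> stack = [T] (size 1)
  Action 4: reduce by E -> T : pop 1, push E -> stack = [E] (size 1)
  Action 5: shift '+' : push -> stack = [E, +] (size 2)
  Action 6: shift 'id' : push -> stack = [E, +, id] (size 3)
  Action 7: reduce by F -> id : pop 1, push F -> stack = [E, +, F] (size 3)
Final stack size: 3

3


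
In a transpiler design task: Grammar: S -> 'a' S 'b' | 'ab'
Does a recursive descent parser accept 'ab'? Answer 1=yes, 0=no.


Grammar accepts strings of the form a^n b^n (n >= 1)
Word: 'ab'
Counting: 1 a's and 1 b's
Check: 1 == 1? Yes
Derivation (S -> aSb applied 0 time(s), then S -> ab): S => ab
Accepted

1


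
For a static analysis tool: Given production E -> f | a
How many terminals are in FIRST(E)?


Production: E -> f | a
Examining each alternative for leading terminals:
  E -> f : first terminal = 'f'
  E -> a : first terminal = 'a'
FIRST(E) = {a, f}
Count: 2

2


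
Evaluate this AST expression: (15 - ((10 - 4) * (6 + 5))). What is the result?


Expression: (15 - ((10 - 4) * (6 + 5)))
Evaluating step by step:
  10 - 4 = 6
  6 + 5 = 11
  6 * 11 = 66
  15 - 66 = -51
Result: -51

-51


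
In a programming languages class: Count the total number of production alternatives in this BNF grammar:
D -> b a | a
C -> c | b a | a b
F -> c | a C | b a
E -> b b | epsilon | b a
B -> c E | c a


Counting alternatives per rule:
  D: 2 alternative(s)
  C: 3 alternative(s)
  F: 3 alternative(s)
  E: 3 alternative(s)
  B: 2 alternative(s)
Sum: 2 + 3 + 3 + 3 + 2 = 13

13


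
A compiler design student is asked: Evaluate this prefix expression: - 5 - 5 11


Parsing prefix expression: - 5 - 5 11
Step 1: Innermost operation '- 5 11'
  5 - 11 = -6
Step 2: Outer operation '- 5 [-6]'
  5 - -6 = 11

11


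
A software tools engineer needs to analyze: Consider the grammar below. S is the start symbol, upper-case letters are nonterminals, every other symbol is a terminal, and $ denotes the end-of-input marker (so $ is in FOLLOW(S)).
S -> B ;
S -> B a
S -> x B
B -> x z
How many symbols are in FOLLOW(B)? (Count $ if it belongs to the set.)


S is the start symbol and does not occur in any rule body, so FOLLOW(S) = {$}.
Examining every occurrence of B in a rule body:
  S -> B ; : B is followed by terminal ';' -> add ';'
  S -> B a : B is followed by terminal 'a' -> add 'a'
  S -> x B : B is at the right end -> add FOLLOW(S) = {$}
  B -> x z : B does not occur in the body -> contributes nothing
FOLLOW(B) = {;, a, $}
Count: 3

3


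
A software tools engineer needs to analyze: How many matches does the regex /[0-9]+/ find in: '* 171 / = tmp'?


Pattern: /[0-9]+/ (int literals)
Input: '* 171 / = tmp'
Scanning for matches:
  Match 1: '171'
Total matches: 1

1


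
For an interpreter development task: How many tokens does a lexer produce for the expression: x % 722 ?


Scanning 'x % 722'
Token 1: 'x' -> identifier
Token 2: '%' -> operator
Token 3: '722' -> integer_literal
Total tokens: 3

3


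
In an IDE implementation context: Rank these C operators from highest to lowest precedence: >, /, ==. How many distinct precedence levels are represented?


Looking up precedence for each operator:
  > -> precedence 4
  / -> precedence 6
  == -> precedence 3
Sorted highest to lowest: /, >, ==
Distinct precedence values: [6, 4, 3]
Number of distinct levels: 3

3


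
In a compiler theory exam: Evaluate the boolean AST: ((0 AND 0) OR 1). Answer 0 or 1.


Step 1: Evaluate inner node
  0 AND 0 = 0
Step 2: Evaluate root node
  0 OR 1 = 1

1


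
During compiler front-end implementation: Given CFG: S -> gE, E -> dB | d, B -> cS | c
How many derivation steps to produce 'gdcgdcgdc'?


Grammar: S -> gE, E -> dB | d, B -> cS | c
Deriving 'gdcgdcgdc':
Step 1: S -> gE => gE
Step 2: E -> dB => gdB
Step 3: B -> cS => gdcS
Step 4: S -> gE => gdcgE
Step 5: E -> dB => gdcgdB
Step 6: B -> cS => gdcgdcS
Step 7: S -> gE => gdcgdcgE
Step 8: E -> dB => gdcgdcgdB
Step 9: B -> c => gdcgdcgdc
Total derivation steps: 9

9


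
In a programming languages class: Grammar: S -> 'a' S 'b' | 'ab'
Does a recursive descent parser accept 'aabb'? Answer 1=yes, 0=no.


Grammar accepts strings of the form a^n b^n (n >= 1)
Word: 'aabb'
Counting: 2 a's and 2 b's
Check: 2 == 2? Yes
Derivation (S -> aSb applied 1 time(s), then S -> ab): S => aSb => aabb
Accepted

1


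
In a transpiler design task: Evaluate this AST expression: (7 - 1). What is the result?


Expression: (7 - 1)
Evaluating step by step:
  7 - 1 = 6
Result: 6

6


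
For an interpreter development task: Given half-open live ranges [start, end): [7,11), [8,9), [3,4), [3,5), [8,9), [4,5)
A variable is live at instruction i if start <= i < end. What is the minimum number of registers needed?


Live ranges:
  Var0: [7, 11)
  Var1: [8, 9)
  Var2: [3, 4)
  Var3: [3, 5)
  Var4: [8, 9)
  Var5: [4, 5)
Sweep-line events (position, delta, active):
  pos=3 start -> active=1
  pos=3 start -> active=2
  pos=4 end -> active=1
  pos=4 start -> active=2
  pos=5 end -> active=1
  pos=5 end -> active=0
  pos=7 start -> active=1
  pos=8 start -> active=2
  pos=8 start -> active=3
  pos=9 end -> active=2
  pos=9 end -> active=1
  pos=11 end -> active=0
Maximum simultaneous active: 3
Minimum registers needed: 3

3


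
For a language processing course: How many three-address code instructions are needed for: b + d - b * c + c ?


Expression: b + d - b * c + c
Generating three-address code (respecting * over +/- precedence):
  Instruction 1: t1 = b * c
  Instruction 2: t2 = b + d
  Instruction 3: t3 = t2 - t1
  Instruction 4: t4 = t3 + c
Total instructions: 4

4


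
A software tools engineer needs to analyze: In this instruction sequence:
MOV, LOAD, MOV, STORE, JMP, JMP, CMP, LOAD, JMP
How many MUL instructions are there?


Scanning instruction sequence for MUL:
  Position 1: MOV
  Position 2: LOAD
  Position 3: MOV
  Position 4: STORE
  Position 5: JMP
  Position 6: JMP
  Position 7: CMP
  Position 8: LOAD
  Position 9: JMP
Matches at positions: []
Total MUL count: 0

0


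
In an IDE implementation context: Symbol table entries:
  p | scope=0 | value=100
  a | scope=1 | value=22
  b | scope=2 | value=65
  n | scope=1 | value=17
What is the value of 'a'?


Searching symbol table for 'a':
  p | scope=0 | value=100
  a | scope=1 | value=22 <- MATCH
  b | scope=2 | value=65
  n | scope=1 | value=17
Found 'a' at scope 1 with value 22

22


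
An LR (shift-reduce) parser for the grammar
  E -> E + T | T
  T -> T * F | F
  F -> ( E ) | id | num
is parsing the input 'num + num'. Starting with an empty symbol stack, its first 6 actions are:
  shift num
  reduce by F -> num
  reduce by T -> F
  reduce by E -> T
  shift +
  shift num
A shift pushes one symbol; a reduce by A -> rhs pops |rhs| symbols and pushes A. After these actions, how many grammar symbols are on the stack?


Tracking the symbol stack through each action:
  Action 1: shift 'num' : push -> stack = [num] (size 1)
  Action 2: reduce by F -> num : pop 1, push F -> stack = [F] (size 1)
  Action 3: reduce by T -> F : pop 1, push T -> stack = [T] (size 1)
  Action 4: reduce by E -> T : pop 1, push E -> stack = [E] (size 1)
  Action 5: shift '+' : push -> stack = [E, +] (size 2)
  Action 6: shift 'num' : push -> stack = [E, +, num] (size 3)
Final stack size: 3

3


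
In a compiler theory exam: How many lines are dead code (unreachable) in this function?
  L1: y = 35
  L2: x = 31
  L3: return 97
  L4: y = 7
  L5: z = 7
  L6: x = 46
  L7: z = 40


Analyzing control flow:
  L1: reachable (before return)
  L2: reachable (before return)
  L3: reachable (return statement)
  L4: DEAD (after return at L3)
  L5: DEAD (after return at L3)
  L6: DEAD (after return at L3)
  L7: DEAD (after return at L3)
Return at L3, total lines = 7
Dead lines: L4 through L7
Count: 4

4


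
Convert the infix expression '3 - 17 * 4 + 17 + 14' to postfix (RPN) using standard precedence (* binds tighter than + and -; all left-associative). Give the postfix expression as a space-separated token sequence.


Applying the shunting-yard algorithm:
  Operand 3 -> output
  Push '-' onto operator stack -> op-stack: [-]
  Operand 17 -> output
  Push '*' onto operator stack -> op-stack: [-, *]
  Operand 4 -> output
  See '+' (prec 1); top '*' (prec 2) >= it -> pop '*' to output
  See '+' (prec 1); top '-' (prec 1) >= it -> pop '-' to output
  Push '+' onto operator stack -> op-stack: [+]
  Operand 17 -> output
  See '+' (prec 1); top '+' (prec 1) >= it -> pop '+' to output
  Push '+' onto operator stack -> op-stack: [+]
  Operand 14 -> output
  End of input: pop '+' to output
Postfix result: 3 17 4 * - 17 + 14 +

3 17 4 * - 17 + 14 +


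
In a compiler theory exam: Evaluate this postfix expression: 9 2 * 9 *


Processing tokens left to right:
Push 9, Push 2
Pop 9 and 2, compute 9 * 2 = 18, push 18
Push 9
Pop 18 and 9, compute 18 * 9 = 162, push 162
Stack result: 162

162


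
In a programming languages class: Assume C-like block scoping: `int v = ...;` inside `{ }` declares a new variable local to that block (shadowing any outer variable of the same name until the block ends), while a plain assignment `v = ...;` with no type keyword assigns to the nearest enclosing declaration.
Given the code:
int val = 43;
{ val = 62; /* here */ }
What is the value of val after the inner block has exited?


Analyzing scoping rules:
Outer scope: declares val = 43
Inner block: 'val = 62;' has no type keyword, so it is an assignment to the outer val (no shadowing)
The assignment changed the outer variable itself, so the new value persists after the block -> 62
Result: 62

62


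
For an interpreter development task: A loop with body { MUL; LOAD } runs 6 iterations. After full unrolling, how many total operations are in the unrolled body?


Loop body operations: MUL, LOAD (2 ops per iteration)
Unrolling 6 iterations:
  Iteration 1: MUL, LOAD (2 ops)
  Iteration 2: MUL, LOAD (2 ops)
  Iteration 3: MUL, LOAD (2 ops)
  Iteration 4: MUL, LOAD (2 ops)
  Iteration 5: MUL, LOAD (2 ops)
  Iteration 6: MUL, LOAD (2 ops)
Total: 6 iterations * 2 ops/iter = 12 operations

12


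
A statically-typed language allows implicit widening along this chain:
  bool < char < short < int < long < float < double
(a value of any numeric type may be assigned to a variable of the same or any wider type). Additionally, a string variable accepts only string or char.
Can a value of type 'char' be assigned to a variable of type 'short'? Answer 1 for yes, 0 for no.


Target variable type: short
Source value type: char
Numeric ranks: char=1, short=2
Widening allowed iff rank(source) <= rank(target): 1 <= 2? Yes
Result: 1

1


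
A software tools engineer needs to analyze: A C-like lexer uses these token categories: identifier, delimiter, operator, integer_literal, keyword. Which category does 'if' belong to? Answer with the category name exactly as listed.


Token: 'if'
Checking categories:
  identifier: no
  integer_literal: no
  operator: no
  keyword: YES
  delimiter: no
Category: keyword

keyword


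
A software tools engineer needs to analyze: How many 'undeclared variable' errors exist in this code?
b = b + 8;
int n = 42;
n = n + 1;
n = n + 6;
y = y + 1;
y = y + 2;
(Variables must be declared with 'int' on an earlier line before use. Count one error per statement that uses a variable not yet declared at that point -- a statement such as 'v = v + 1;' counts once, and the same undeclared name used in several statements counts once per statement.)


Scanning code line by line:
  Line 1: use 'b' -> ERROR (undeclared)
  Line 2: declare 'n' -> declared = ['n']
  Line 3: use 'n' -> OK (declared)
  Line 4: use 'n' -> OK (declared)
  Line 5: use 'y' -> ERROR (undeclared)
  Line 6: use 'y' -> ERROR (undeclared)
Total undeclared variable errors: 3

3


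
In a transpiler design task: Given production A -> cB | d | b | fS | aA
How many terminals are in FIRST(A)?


Production: A -> cB | d | b | fS | aA
Examining each alternative for leading terminals:
  A -> cB : first terminal = 'c'
  A -> d : first terminal = 'd'
  A -> b : first terminal = 'b'
  A -> fS : first terminal = 'f'
  A -> aA : first terminal = 'a'
FIRST(A) = {a, b, c, d, f}
Count: 5

5


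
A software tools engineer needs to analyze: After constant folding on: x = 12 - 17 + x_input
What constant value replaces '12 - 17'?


Identifying constant sub-expression:
  Original: x = 12 - 17 + x_input
  12 and 17 are both compile-time constants
  Evaluating: 12 - 17 = -5
  After folding: x = -5 + x_input

-5


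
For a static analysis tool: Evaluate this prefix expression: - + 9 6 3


Parsing prefix expression: - + 9 6 3
Step 1: Innermost operation '+ 9 6'
  9 + 6 = 15
Step 2: Outer operation '- [15] 3'
  15 - 3 = 12

12


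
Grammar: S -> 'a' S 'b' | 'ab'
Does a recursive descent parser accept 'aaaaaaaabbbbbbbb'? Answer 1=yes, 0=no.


Grammar accepts strings of the form a^n b^n (n >= 1)
Word: 'aaaaaaaabbbbbbbb'
Counting: 8 a's and 8 b's
Check: 8 == 8? Yes
Derivation (S -> aSb applied 7 time(s), then S -> ab): S => aSb => aaSbb => aaaSbbb => aaaaSbbbb => aaaaaSbbbbb => aaaaaaSbbbbbb => aaaaaaaSbbbbbbb => aaaaaaaabbbbbbbb
Accepted

1


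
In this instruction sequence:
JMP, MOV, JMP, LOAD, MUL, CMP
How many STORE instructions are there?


Scanning instruction sequence for STORE:
  Position 1: JMP
  Position 2: MOV
  Position 3: JMP
  Position 4: LOAD
  Position 5: MUL
  Position 6: CMP
Matches at positions: []
Total STORE count: 0

0


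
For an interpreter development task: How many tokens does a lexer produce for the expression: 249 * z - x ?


Scanning '249 * z - x'
Token 1: '249' -> integer_literal
Token 2: '*' -> operator
Token 3: 'z' -> identifier
Token 4: '-' -> operator
Token 5: 'x' -> identifier
Total tokens: 5

5


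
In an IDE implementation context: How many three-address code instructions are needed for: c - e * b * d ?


Expression: c - e * b * d
Generating three-address code (respecting * over +/- precedence):
  Instruction 1: t1 = e * b
  Instruction 2: t2 = t1 * d
  Instruction 3: t3 = c - t2
Total instructions: 3

3


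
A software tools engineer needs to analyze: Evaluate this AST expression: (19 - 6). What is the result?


Expression: (19 - 6)
Evaluating step by step:
  19 - 6 = 13
Result: 13

13


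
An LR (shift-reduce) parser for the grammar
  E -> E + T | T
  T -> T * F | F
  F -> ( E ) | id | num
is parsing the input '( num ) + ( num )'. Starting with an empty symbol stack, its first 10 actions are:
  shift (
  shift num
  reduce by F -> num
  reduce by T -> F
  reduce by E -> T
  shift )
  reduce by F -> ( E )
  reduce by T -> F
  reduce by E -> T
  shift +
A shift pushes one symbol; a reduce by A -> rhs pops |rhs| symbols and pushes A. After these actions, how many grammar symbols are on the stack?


Tracking the symbol stack through each action:
  Action 1: shift '(' : push -> stack = [(] (size 1)
  Action 2: shift 'num' : push -> stack = [(, num] (size 2)
  Action 3: reduce by F -> num : pop 1, push F -> stack = [(, F] (size 2)
  Action 4: reduce by T -> F : pop 1, push T -> stack = [(, T] (size 2)
  Action 5: reduce by E -> T : pop 1, push E -> stack = [(, E] (size 2)
  Action 6: shift ')' : push -> stack = [(, E, )] (size 3)
  Action 7: reduce by F -> ( E ) : pop 3, push F -> stack = [F] (size 1)
  Action 8: reduce by T -> F : pop 1, push T -> stack = [T] (size 1)
  Action 9: reduce by E -> T : pop 1, push E -> stack = [E] (size 1)
  Action 10: shift '+' : push -> stack = [E, +] (size 2)
Final stack size: 2

2


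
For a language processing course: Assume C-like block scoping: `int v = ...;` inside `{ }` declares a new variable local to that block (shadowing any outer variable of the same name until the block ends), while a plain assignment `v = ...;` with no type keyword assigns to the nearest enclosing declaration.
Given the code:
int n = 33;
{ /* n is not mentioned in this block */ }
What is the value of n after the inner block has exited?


Analyzing scoping rules:
Outer scope: declares n = 33
Inner block: n is neither redeclared nor assigned -> unchanged
After the block -> 33
Result: 33

33


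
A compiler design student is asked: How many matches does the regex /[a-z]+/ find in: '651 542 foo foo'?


Pattern: /[a-z]+/ (identifiers)
Input: '651 542 foo foo'
Scanning for matches:
  Match 1: 'foo'
  Match 2: 'foo'
Total matches: 2

2


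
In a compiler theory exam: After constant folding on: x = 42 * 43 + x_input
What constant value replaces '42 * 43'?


Identifying constant sub-expression:
  Original: x = 42 * 43 + x_input
  42 and 43 are both compile-time constants
  Evaluating: 42 * 43 = 1806
  After folding: x = 1806 + x_input

1806


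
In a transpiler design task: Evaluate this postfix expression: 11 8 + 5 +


Processing tokens left to right:
Push 11, Push 8
Pop 11 and 8, compute 11 + 8 = 19, push 19
Push 5
Pop 19 and 5, compute 19 + 5 = 24, push 24
Stack result: 24

24


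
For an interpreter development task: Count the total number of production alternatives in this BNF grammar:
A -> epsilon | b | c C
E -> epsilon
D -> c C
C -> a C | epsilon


Counting alternatives per rule:
  A: 3 alternative(s)
  E: 1 alternative(s)
  D: 1 alternative(s)
  C: 2 alternative(s)
Sum: 3 + 1 + 1 + 2 = 7

7


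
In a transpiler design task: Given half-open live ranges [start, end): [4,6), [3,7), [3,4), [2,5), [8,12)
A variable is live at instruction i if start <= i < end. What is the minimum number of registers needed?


Live ranges:
  Var0: [4, 6)
  Var1: [3, 7)
  Var2: [3, 4)
  Var3: [2, 5)
  Var4: [8, 12)
Sweep-line events (position, delta, active):
  pos=2 start -> active=1
  pos=3 start -> active=2
  pos=3 start -> active=3
  pos=4 end -> active=2
  pos=4 start -> active=3
  pos=5 end -> active=2
  pos=6 end -> active=1
  pos=7 end -> active=0
  pos=8 start -> active=1
  pos=12 end -> active=0
Maximum simultaneous active: 3
Minimum registers needed: 3

3


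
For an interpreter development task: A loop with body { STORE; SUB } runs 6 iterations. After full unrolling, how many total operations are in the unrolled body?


Loop body operations: STORE, SUB (2 ops per iteration)
Unrolling 6 iterations:
  Iteration 1: STORE, SUB (2 ops)
  Iteration 2: STORE, SUB (2 ops)
  Iteration 3: STORE, SUB (2 ops)
  Iteration 4: STORE, SUB (2 ops)
  Iteration 5: STORE, SUB (2 ops)
  Iteration 6: STORE, SUB (2 ops)
Total: 6 iterations * 2 ops/iter = 12 operations

12


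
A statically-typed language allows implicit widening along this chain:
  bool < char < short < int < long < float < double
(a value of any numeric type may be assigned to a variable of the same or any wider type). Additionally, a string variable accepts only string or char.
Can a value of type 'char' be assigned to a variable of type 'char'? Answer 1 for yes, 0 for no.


Target variable type: char
Source value type: char
Numeric ranks: char=1, char=1
Widening allowed iff rank(source) <= rank(target): 1 <= 1? Yes
Result: 1

1


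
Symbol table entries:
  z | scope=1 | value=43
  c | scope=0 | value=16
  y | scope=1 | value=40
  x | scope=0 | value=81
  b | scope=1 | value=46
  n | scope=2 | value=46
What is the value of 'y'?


Searching symbol table for 'y':
  z | scope=1 | value=43
  c | scope=0 | value=16
  y | scope=1 | value=40 <- MATCH
  x | scope=0 | value=81
  b | scope=1 | value=46
  n | scope=2 | value=46
Found 'y' at scope 1 with value 40

40


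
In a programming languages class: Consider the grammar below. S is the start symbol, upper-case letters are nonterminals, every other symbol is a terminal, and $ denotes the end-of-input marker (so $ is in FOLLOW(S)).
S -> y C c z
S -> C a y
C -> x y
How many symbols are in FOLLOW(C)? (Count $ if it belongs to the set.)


S is the start symbol and does not occur in any rule body, so FOLLOW(S) = {$}.
Examining every occurrence of C in a rule body:
  S -> y C c z : C is followed by terminal 'c' -> add 'c'
  S -> C a y : C is followed by terminal 'a' -> add 'a'
  C -> x y : C does not occur in the body -> contributes nothing
FOLLOW(C) = {a, c}
Count: 2

2


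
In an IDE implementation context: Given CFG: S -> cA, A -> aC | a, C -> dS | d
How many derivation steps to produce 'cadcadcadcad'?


Grammar: S -> cA, A -> aC | a, C -> dS | d
Deriving 'cadcadcadcad':
Step 1: S -> cA => cA
Step 2: A -> aC => caC
Step 3: C -> dS => cadS
Step 4: S -> cA => cadcA
Step 5: A -> aC => cadcaC
Step 6: C -> dS => cadcadS
Step 7: S -> cA => cadcadcA
Step 8: A -> aC => cadcadcaC
Step 9: C -> dS => cadcadcadS
Step 10: S -> cA => cadcadcadcA
Step 11: A -> aC => cadcadcadcaC
Step 12: C -> d => cadcadcadcad
Total derivation steps: 12

12


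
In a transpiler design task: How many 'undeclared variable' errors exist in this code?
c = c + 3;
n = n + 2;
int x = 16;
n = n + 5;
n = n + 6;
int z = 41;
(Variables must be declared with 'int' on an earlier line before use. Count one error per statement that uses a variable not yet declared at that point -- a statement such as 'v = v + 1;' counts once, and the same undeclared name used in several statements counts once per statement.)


Scanning code line by line:
  Line 1: use 'c' -> ERROR (undeclared)
  Line 2: use 'n' -> ERROR (undeclared)
  Line 3: declare 'x' -> declared = ['x']
  Line 4: use 'n' -> ERROR (undeclared)
  Line 5: use 'n' -> ERROR (undeclared)
  Line 6: declare 'z' -> declared = ['x', 'z']
Total undeclared variable errors: 4

4


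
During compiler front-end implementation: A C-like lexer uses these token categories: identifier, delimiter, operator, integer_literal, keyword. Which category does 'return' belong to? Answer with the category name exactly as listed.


Token: 'return'
Checking categories:
  identifier: no
  integer_literal: no
  operator: no
  keyword: YES
  delimiter: no
Category: keyword

keyword


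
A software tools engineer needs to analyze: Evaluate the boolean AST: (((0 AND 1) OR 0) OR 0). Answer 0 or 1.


Step 1: Evaluate inner node
  0 AND 1 = 0
Step 2: Evaluate next node
  0 OR 0 = 0
Step 3: Evaluate root node
  0 OR 0 = 0

0


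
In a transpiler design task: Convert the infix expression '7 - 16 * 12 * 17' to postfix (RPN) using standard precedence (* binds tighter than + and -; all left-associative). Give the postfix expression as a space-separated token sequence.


Applying the shunting-yard algorithm:
  Operand 7 -> output
  Push '-' onto operator stack -> op-stack: [-]
  Operand 16 -> output
  Push '*' onto operator stack -> op-stack: [-, *]
  Operand 12 -> output
  See '*' (prec 2); top '*' (prec 2) >= it -> pop '*' to output
  Push '*' onto operator stack -> op-stack: [-, *]
  Operand 17 -> output
  End of input: pop '*' to output
  End of input: pop '-' to output
Postfix result: 7 16 12 * 17 * -

7 16 12 * 17 * -


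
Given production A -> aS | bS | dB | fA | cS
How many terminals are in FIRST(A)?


Production: A -> aS | bS | dB | fA | cS
Examining each alternative for leading terminals:
  A -> aS : first terminal = 'a'
  A -> bS : first terminal = 'b'
  A -> dB : first terminal = 'd'
  A -> fA : first terminal = 'f'
  A -> cS : first terminal = 'c'
FIRST(A) = {a, b, c, d, f}
Count: 5

5


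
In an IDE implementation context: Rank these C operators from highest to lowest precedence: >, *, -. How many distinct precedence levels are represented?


Looking up precedence for each operator:
  > -> precedence 4
  * -> precedence 6
  - -> precedence 5
Sorted highest to lowest: *, -, >
Distinct precedence values: [6, 5, 4]
Number of distinct levels: 3

3


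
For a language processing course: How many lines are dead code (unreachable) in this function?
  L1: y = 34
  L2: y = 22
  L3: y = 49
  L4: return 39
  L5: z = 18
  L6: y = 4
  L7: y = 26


Analyzing control flow:
  L1: reachable (before return)
  L2: reachable (before return)
  L3: reachable (before return)
  L4: reachable (return statement)
  L5: DEAD (after return at L4)
  L6: DEAD (after return at L4)
  L7: DEAD (after return at L4)
Return at L4, total lines = 7
Dead lines: L5 through L7
Count: 3

3


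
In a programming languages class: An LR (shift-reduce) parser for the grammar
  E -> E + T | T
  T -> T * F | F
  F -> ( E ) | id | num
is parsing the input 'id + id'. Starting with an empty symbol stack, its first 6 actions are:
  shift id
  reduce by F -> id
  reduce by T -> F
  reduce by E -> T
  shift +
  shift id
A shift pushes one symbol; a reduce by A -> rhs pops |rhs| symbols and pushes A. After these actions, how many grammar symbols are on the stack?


Tracking the symbol stack through each action:
  Action 1: shift 'id' : push -> stack = [id] (size 1)
  Action 2: reduce by F -> id : pop 1, push F -> stack = [F] (size 1)
  Action 3: reduce by T -> F : pop 1, push T -> stack = [T] (size 1)
  Action 4: reduce by E -> T : pop 1, push E -> stack = [E] (size 1)
  Action 5: shift '+' : push -> stack = [E, +] (size 2)
  Action 6: shift 'id' : push -> stack = [E, +, id] (size 3)
Final stack size: 3

3


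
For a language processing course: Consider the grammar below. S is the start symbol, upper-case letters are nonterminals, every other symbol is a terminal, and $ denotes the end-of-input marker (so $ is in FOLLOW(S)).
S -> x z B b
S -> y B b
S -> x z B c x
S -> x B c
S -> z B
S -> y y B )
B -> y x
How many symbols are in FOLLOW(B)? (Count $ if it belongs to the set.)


S is the start symbol and does not occur in any rule body, so FOLLOW(S) = {$}.
Examining every occurrence of B in a rule body:
  S -> x z B b : B is followed by terminal 'b' -> add 'b'
  S -> y B b : B is followed by terminal 'b' -> add 'b' (already in the set)
  S -> x z B c x : B is followed by terminal 'c' -> add 'c'
  S -> x B c : B is followed by terminal 'c' -> add 'c' (already in the set)
  S -> z B : B is at the right end -> add FOLLOW(S) = {$}
  S -> y y B ) : B is followed by terminal ')' -> add ')'
  B -> y x : B does not occur in the body -> contributes nothing
FOLLOW(B) = {), b, c, $}
Count: 4

4


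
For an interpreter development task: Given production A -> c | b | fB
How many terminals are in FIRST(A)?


Production: A -> c | b | fB
Examining each alternative for leading terminals:
  A -> c : first terminal = 'c'
  A -> b : first terminal = 'b'
  A -> fB : first terminal = 'f'
FIRST(A) = {b, c, f}
Count: 3

3


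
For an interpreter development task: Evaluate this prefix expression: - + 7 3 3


Parsing prefix expression: - + 7 3 3
Step 1: Innermost operation '+ 7 3'
  7 + 3 = 10
Step 2: Outer operation '- [10] 3'
  10 - 3 = 7

7


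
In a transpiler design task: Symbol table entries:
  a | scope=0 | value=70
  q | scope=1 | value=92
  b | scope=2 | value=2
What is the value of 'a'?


Searching symbol table for 'a':
  a | scope=0 | value=70 <- MATCH
  q | scope=1 | value=92
  b | scope=2 | value=2
Found 'a' at scope 0 with value 70

70


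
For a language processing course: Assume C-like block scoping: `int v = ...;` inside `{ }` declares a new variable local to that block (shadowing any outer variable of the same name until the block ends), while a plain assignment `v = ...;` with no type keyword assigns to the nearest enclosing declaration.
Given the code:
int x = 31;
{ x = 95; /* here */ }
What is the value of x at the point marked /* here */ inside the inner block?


Analyzing scoping rules:
Outer scope: declares x = 31
Inner block: 'x = 95;' has no type keyword, so it is an assignment to the outer x (no shadowing)
Inside the block, after the assignment -> 95
Result: 95

95


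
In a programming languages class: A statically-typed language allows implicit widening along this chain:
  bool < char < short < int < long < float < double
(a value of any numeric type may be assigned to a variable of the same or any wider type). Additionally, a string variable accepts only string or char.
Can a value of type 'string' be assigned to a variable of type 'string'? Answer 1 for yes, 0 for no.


Target variable type: string
Source value type: string
Rule: string accepts only {string, char}
  source 'string' in {string, char}? Yes
Result: 1

1


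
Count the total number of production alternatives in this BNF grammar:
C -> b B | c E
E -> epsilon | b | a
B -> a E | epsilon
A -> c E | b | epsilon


Counting alternatives per rule:
  C: 2 alternative(s)
  E: 3 alternative(s)
  B: 2 alternative(s)
  A: 3 alternative(s)
Sum: 2 + 3 + 2 + 3 = 10

10


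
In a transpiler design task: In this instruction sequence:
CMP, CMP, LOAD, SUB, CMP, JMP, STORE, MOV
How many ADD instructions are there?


Scanning instruction sequence for ADD:
  Position 1: CMP
  Position 2: CMP
  Position 3: LOAD
  Position 4: SUB
  Position 5: CMP
  Position 6: JMP
  Position 7: STORE
  Position 8: MOV
Matches at positions: []
Total ADD count: 0

0


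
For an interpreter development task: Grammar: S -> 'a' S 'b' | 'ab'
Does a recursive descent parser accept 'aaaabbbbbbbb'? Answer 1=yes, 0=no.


Grammar accepts strings of the form a^n b^n (n >= 1)
Word: 'aaaabbbbbbbb'
Counting: 4 a's and 8 b's
Check: 4 == 8? No
Mismatch: a-count != b-count
Rejected

0


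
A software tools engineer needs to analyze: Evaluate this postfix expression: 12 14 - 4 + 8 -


Processing tokens left to right:
Push 12, Push 14
Pop 12 and 14, compute 12 - 14 = -2, push -2
Push 4
Pop -2 and 4, compute -2 + 4 = 2, push 2
Push 8
Pop 2 and 8, compute 2 - 8 = -6, push -6
Stack result: -6

-6


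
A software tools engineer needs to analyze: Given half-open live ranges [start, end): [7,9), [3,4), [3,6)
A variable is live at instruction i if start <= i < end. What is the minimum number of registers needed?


Live ranges:
  Var0: [7, 9)
  Var1: [3, 4)
  Var2: [3, 6)
Sweep-line events (position, delta, active):
  pos=3 start -> active=1
  pos=3 start -> active=2
  pos=4 end -> active=1
  pos=6 end -> active=0
  pos=7 start -> active=1
  pos=9 end -> active=0
Maximum simultaneous active: 2
Minimum registers needed: 2

2


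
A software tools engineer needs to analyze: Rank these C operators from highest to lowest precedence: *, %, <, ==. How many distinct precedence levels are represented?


Looking up precedence for each operator:
  * -> precedence 6
  % -> precedence 6
  < -> precedence 4
  == -> precedence 3
Sorted highest to lowest: *, %, <, ==
Distinct precedence values: [6, 4, 3]
Number of distinct levels: 3

3


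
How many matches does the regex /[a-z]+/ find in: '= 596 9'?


Pattern: /[a-z]+/ (identifiers)
Input: '= 596 9'
Scanning for matches:
Total matches: 0

0


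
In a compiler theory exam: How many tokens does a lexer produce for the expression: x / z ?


Scanning 'x / z'
Token 1: 'x' -> identifier
Token 2: '/' -> operator
Token 3: 'z' -> identifier
Total tokens: 3

3


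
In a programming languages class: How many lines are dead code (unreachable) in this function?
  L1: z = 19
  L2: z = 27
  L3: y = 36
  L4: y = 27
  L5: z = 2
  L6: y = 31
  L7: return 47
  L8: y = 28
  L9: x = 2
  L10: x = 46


Analyzing control flow:
  L1: reachable (before return)
  L2: reachable (before return)
  L3: reachable (before return)
  L4: reachable (before return)
  L5: reachable (before return)
  L6: reachable (before return)
  L7: reachable (return statement)
  L8: DEAD (after return at L7)
  L9: DEAD (after return at L7)
  L10: DEAD (after return at L7)
Return at L7, total lines = 10
Dead lines: L8 through L10
Count: 3

3


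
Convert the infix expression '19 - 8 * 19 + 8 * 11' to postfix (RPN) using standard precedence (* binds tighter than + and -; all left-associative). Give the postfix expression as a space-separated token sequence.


Applying the shunting-yard algorithm:
  Operand 19 -> output
  Push '-' onto operator stack -> op-stack: [-]
  Operand 8 -> output
  Push '*' onto operator stack -> op-stack: [-, *]
  Operand 19 -> output
  See '+' (prec 1); top '*' (prec 2) >= it -> pop '*' to output
  See '+' (prec 1); top '-' (prec 1) >= it -> pop '-' to output
  Push '+' onto operator stack -> op-stack: [+]
  Operand 8 -> output
  Push '*' onto operator stack -> op-stack: [+, *]
  Operand 11 -> output
  End of input: pop '*' to output
  End of input: pop '+' to output
Postfix result: 19 8 19 * - 8 11 * +

19 8 19 * - 8 11 * +


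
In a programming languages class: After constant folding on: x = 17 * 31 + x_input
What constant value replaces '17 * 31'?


Identifying constant sub-expression:
  Original: x = 17 * 31 + x_input
  17 and 31 are both compile-time constants
  Evaluating: 17 * 31 = 527
  After folding: x = 527 + x_input

527


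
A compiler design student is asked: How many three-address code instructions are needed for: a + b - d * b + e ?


Expression: a + b - d * b + e
Generating three-address code (respecting * over +/- precedence):
  Instruction 1: t1 = d * b
  Instruction 2: t2 = a + b
  Instruction 3: t3 = t2 - t1
  Instruction 4: t4 = t3 + e
Total instructions: 4

4


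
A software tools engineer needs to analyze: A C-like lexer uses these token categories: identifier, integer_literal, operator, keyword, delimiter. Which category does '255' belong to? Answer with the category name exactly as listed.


Token: '255'
Checking categories:
  identifier: no
  integer_literal: YES
  operator: no
  keyword: no
  delimiter: no
Category: integer_literal

integer_literal


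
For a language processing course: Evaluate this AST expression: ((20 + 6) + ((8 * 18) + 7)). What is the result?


Expression: ((20 + 6) + ((8 * 18) + 7))
Evaluating step by step:
  20 + 6 = 26
  8 * 18 = 144
  144 + 7 = 151
  26 + 151 = 177
Result: 177

177


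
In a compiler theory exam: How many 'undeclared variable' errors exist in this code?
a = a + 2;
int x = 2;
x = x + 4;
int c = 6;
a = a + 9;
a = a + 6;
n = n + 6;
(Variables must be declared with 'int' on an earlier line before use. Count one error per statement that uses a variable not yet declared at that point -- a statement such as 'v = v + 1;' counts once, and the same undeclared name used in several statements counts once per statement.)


Scanning code line by line:
  Line 1: use 'a' -> ERROR (undeclared)
  Line 2: declare 'x' -> declared = ['x']
  Line 3: use 'x' -> OK (declared)
  Line 4: declare 'c' -> declared = ['c', 'x']
  Line 5: use 'a' -> ERROR (undeclared)
  Line 6: use 'a' -> ERROR (undeclared)
  Line 7: use 'n' -> ERROR (undeclared)
Total undeclared variable errors: 4

4


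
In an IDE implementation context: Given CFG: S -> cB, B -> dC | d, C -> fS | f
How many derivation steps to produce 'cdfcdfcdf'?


Grammar: S -> cB, B -> dC | d, C -> fS | f
Deriving 'cdfcdfcdf':
Step 1: S -> cB => cB
Step 2: B -> dC => cdC
Step 3: C -> fS => cdfS
Step 4: S -> cB => cdfcB
Step 5: B -> dC => cdfcdC
Step 6: C -> fS => cdfcdfS
Step 7: S -> cB => cdfcdfcB
Step 8: B -> dC => cdfcdfcdC
Step 9: C -> f => cdfcdfcdf
Total derivation steps: 9

9


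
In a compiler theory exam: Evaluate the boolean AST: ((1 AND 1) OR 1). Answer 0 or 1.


Step 1: Evaluate inner node
  1 AND 1 = 1
Step 2: Evaluate root node
  1 OR 1 = 1

1


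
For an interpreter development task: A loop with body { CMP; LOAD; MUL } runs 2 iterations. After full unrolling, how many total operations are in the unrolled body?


Loop body operations: CMP, LOAD, MUL (3 ops per iteration)
Unrolling 2 iterations:
  Iteration 1: CMP, LOAD, MUL (3 ops)
  Iteration 2: CMP, LOAD, MUL (3 ops)
Total: 2 iterations * 3 ops/iter = 6 operations

6


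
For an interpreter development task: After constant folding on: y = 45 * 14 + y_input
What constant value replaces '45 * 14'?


Identifying constant sub-expression:
  Original: y = 45 * 14 + y_input
  45 and 14 are both compile-time constants
  Evaluating: 45 * 14 = 630
  After folding: y = 630 + y_input

630


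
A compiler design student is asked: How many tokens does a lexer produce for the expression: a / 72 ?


Scanning 'a / 72'
Token 1: 'a' -> identifier
Token 2: '/' -> operator
Token 3: '72' -> integer_literal
Total tokens: 3

3


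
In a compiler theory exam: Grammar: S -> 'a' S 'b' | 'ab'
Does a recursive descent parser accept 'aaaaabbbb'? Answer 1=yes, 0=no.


Grammar accepts strings of the form a^n b^n (n >= 1)
Word: 'aaaaabbbb'
Counting: 5 a's and 4 b's
Check: 5 == 4? No
Mismatch: a-count != b-count
Rejected

0


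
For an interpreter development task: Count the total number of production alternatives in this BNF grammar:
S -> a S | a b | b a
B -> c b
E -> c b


Counting alternatives per rule:
  S: 3 alternative(s)
  B: 1 alternative(s)
  E: 1 alternative(s)
Sum: 3 + 1 + 1 = 5

5


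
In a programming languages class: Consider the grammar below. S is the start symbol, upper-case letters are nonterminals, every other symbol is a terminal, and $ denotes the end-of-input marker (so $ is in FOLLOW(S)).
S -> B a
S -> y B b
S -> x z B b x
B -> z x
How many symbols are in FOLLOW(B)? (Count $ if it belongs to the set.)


S is the start symbol and does not occur in any rule body, so FOLLOW(S) = {$}.
Examining every occurrence of B in a rule body:
  S -> B a : B is followed by terminal 'a' -> add 'a'
  S -> y B b : B is followed by terminal 'b' -> add 'b'
  S -> x z B b x : B is followed by terminal 'b' -> add 'b' (already in the set)
  B -> z x : B does not occur in the body -> contributes nothing
FOLLOW(B) = {a, b}
Count: 2

2


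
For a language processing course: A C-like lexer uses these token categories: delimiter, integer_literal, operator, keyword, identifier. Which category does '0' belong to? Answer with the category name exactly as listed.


Token: '0'
Checking categories:
  identifier: no
  integer_literal: YES
  operator: no
  keyword: no
  delimiter: no
Category: integer_literal

integer_literal


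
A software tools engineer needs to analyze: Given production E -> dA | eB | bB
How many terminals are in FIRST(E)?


Production: E -> dA | eB | bB
Examining each alternative for leading terminals:
  E -> dA : first terminal = 'd'
  E -> eB : first terminal = 'e'
  E -> bB : first terminal = 'b'
FIRST(E) = {b, d, e}
Count: 3

3


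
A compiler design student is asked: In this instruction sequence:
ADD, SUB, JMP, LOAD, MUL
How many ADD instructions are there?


Scanning instruction sequence for ADD:
  Position 1: ADD <- MATCH
  Position 2: SUB
  Position 3: JMP
  Position 4: LOAD
  Position 5: MUL
Matches at positions: [1]
Total ADD count: 1

1


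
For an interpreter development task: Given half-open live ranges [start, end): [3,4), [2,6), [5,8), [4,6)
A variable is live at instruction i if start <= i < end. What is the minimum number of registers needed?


Live ranges:
  Var0: [3, 4)
  Var1: [2, 6)
  Var2: [5, 8)
  Var3: [4, 6)
Sweep-line events (position, delta, active):
  pos=2 start -> active=1
  pos=3 start -> active=2
  pos=4 end -> active=1
  pos=4 start -> active=2
  pos=5 start -> active=3
  pos=6 end -> active=2
  pos=6 end -> active=1
  pos=8 end -> active=0
Maximum simultaneous active: 3
Minimum registers needed: 3

3
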